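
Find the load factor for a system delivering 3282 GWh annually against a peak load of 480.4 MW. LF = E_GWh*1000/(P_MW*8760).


LF = 3282 * 1000 / (480.4 * 8760) = 0.7799


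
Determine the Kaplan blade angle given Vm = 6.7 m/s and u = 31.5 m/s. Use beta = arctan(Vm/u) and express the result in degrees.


beta = arctan(6.7 / 31.5) = 12.0078 degrees


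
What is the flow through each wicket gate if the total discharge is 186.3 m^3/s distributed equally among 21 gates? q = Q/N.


q = 186.3 / 21 = 8.8714 m^3/s


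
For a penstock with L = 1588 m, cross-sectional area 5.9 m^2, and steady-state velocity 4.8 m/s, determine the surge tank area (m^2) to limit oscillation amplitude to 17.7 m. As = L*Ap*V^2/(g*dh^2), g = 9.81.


As = 1588 * 5.9 * 4.8^2 / (9.81 * 17.7^2) = 70.2376 m^2


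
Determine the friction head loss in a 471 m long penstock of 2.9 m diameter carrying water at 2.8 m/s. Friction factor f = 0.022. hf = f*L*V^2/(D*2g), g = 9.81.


hf = 0.022 * 471 * 2.8^2 / (2.9 * 2 * 9.81) = 1.4278 m


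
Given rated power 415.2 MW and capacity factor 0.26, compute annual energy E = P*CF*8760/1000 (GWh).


E = 415.2 * 0.26 * 8760 / 1000 = 945.6595 GWh


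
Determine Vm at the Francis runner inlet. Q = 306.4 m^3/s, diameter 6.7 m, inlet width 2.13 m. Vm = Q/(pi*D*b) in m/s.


Vm = 306.4 / (pi * 6.7 * 2.13) = 6.8341 m/s


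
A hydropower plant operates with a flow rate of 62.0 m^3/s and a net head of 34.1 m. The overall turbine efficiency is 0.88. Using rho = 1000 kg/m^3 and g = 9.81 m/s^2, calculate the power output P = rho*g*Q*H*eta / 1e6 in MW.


P = 1000 * 9.81 * 62.0 * 34.1 * 0.88 / 1e6 = 18.2515 MW


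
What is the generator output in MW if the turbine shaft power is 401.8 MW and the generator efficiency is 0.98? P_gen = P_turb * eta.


P_gen = 401.8 * 0.98 = 393.7640 MW


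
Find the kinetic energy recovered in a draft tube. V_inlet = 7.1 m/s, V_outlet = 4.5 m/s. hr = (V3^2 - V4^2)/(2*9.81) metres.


hr = (7.1^2 - 4.5^2) / (2*9.81) = 1.5372 m


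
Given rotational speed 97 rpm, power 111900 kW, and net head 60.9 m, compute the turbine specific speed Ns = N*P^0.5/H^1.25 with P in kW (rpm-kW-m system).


Ns = 97 * 111900^0.5 / 60.9^1.25 = 190.7283


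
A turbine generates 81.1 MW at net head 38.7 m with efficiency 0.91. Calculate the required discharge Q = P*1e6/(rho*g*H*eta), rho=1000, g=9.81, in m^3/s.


Q = 81.1 * 1e6 / (1000 * 9.81 * 38.7 * 0.91) = 234.7467 m^3/s


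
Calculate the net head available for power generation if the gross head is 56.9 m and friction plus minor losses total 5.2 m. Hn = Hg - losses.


Hn = 56.9 - 5.2 = 51.7000 m


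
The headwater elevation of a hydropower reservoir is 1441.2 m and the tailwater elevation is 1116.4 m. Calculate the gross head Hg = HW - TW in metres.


Hg = 1441.2 - 1116.4 = 324.8000 m


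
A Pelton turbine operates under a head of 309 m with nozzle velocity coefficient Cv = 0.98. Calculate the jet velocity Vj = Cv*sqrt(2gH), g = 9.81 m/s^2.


Vj = 0.98 * sqrt(2*9.81*309) = 76.3053 m/s


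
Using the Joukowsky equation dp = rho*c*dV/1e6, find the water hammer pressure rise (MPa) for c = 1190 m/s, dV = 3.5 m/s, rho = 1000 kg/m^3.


dp = 1000 * 1190 * 3.5 / 1e6 = 4.1650 MPa


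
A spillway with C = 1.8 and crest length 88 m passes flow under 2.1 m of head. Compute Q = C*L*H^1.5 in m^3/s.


Q = 1.8 * 88 * 2.1^1.5 = 482.0412 m^3/s


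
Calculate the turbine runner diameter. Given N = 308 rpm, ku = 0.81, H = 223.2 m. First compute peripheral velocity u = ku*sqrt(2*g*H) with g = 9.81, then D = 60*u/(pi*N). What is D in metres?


u = 0.81 * sqrt(2*9.81*223.2) = 53.6021 m/s
D = 60 * 53.6021 / (pi * 308) = 3.3238 m


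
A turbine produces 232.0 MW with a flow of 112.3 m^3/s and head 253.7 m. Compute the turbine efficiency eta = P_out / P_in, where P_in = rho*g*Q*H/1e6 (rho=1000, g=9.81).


P_in = 1000 * 9.81 * 112.3 * 253.7 / 1e6 = 279.4919 MW
eta = 232.0 / 279.4919 = 0.8301


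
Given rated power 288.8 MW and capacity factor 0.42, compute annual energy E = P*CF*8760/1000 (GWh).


E = 288.8 * 0.42 * 8760 / 1000 = 1062.5530 GWh


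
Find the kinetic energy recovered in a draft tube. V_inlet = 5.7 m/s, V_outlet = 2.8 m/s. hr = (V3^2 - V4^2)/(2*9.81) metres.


hr = (5.7^2 - 2.8^2) / (2*9.81) = 1.2564 m


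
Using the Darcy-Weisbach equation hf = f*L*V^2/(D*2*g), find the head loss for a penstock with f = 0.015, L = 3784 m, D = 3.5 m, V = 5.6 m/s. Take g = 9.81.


hf = 0.015 * 3784 * 5.6^2 / (3.5 * 2 * 9.81) = 25.9210 m


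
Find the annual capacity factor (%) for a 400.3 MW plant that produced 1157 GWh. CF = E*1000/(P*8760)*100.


CF = 1157 * 1000 / (400.3 * 8760) * 100 = 32.9947 %


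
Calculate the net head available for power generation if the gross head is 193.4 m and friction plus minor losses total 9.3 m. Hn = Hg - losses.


Hn = 193.4 - 9.3 = 184.1000 m


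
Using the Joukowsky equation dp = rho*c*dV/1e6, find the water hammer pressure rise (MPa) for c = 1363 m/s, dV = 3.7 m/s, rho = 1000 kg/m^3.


dp = 1000 * 1363 * 3.7 / 1e6 = 5.0431 MPa


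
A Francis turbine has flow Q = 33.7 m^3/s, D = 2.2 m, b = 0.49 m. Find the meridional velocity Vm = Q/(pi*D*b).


Vm = 33.7 / (pi * 2.2 * 0.49) = 9.9509 m/s


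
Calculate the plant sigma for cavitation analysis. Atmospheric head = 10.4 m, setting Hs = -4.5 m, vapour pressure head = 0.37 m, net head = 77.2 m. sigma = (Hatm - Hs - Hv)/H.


sigma = (10.4 - (-4.5) - 0.37) / 77.2 = 0.1882


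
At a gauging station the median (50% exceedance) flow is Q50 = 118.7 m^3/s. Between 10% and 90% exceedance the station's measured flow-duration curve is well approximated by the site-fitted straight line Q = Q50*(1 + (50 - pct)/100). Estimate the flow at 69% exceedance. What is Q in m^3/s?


Q = 118.7 * (1 + (50 - 69)/100) = 96.1470 m^3/s


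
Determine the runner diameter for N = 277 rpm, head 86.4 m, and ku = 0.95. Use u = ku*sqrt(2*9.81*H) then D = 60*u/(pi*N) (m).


u = 0.95 * sqrt(2*9.81*86.4) = 39.1138 m/s
D = 60 * 39.1138 / (pi * 277) = 2.6968 m


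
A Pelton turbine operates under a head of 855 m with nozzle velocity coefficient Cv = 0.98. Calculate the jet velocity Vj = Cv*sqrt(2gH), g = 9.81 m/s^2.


Vj = 0.98 * sqrt(2*9.81*855) = 126.9284 m/s


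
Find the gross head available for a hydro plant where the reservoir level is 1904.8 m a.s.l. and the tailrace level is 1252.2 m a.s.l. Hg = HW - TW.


Hg = 1904.8 - 1252.2 = 652.6000 m


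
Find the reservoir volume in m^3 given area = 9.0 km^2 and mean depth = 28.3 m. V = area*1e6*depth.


V = 9.0 * 1e6 * 28.3 = 2.5470e+08 m^3


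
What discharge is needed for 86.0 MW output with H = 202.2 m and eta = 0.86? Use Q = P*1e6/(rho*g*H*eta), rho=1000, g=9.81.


Q = 86.0 * 1e6 / (1000 * 9.81 * 202.2 * 0.86) = 50.4138 m^3/s


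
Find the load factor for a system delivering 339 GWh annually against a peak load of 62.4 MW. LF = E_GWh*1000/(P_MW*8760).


LF = 339 * 1000 / (62.4 * 8760) = 0.6202


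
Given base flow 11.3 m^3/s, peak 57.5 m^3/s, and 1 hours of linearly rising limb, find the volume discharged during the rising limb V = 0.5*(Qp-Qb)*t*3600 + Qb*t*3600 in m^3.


V = 0.5*(57.5 - 11.3)*1*3600 + 11.3*1*3600 = 123840.0000 m^3


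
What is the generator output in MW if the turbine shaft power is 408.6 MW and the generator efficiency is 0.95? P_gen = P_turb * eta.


P_gen = 408.6 * 0.95 = 388.1700 MW


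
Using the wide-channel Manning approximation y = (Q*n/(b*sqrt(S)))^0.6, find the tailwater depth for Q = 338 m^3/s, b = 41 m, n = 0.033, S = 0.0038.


y = (338 * 0.033 / (41 * 0.0038^0.5))^0.6 = 2.4370 m


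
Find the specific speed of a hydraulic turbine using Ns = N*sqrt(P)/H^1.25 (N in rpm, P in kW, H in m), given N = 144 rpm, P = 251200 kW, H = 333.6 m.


Ns = 144 * 251200^0.5 / 333.6^1.25 = 50.6221


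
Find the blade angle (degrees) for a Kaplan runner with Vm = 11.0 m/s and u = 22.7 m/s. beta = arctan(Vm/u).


beta = arctan(11.0 / 22.7) = 25.8540 degrees


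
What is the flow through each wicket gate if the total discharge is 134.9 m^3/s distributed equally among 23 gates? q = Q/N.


q = 134.9 / 23 = 5.8652 m^3/s


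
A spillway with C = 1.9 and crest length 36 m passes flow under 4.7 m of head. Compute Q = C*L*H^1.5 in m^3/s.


Q = 1.9 * 36 * 4.7^1.5 = 696.9520 m^3/s


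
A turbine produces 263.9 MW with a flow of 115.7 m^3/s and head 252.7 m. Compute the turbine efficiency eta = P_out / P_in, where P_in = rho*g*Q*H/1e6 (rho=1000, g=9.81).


P_in = 1000 * 9.81 * 115.7 * 252.7 / 1e6 = 286.8188 MW
eta = 263.9 / 286.8188 = 0.9201


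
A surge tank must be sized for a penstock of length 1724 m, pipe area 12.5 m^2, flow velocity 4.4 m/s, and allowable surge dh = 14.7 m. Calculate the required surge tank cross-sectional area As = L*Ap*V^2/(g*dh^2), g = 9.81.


As = 1724 * 12.5 * 4.4^2 / (9.81 * 14.7^2) = 196.8108 m^2


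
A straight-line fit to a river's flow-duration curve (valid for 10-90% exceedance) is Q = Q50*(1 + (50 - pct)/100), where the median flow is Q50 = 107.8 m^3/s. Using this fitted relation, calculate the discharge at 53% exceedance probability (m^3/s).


Q = 107.8 * (1 + (50 - 53)/100) = 104.5660 m^3/s


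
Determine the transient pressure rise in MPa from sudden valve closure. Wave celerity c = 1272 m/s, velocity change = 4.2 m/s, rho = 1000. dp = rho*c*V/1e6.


dp = 1000 * 1272 * 4.2 / 1e6 = 5.3424 MPa


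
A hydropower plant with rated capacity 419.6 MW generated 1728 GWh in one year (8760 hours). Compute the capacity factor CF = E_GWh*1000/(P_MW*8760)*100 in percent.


CF = 1728 * 1000 / (419.6 * 8760) * 100 = 47.0115 %


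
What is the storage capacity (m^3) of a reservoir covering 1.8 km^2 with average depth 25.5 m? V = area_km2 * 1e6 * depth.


V = 1.8 * 1e6 * 25.5 = 4.5900e+07 m^3


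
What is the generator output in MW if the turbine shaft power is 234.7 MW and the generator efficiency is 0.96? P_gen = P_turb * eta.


P_gen = 234.7 * 0.96 = 225.3120 MW


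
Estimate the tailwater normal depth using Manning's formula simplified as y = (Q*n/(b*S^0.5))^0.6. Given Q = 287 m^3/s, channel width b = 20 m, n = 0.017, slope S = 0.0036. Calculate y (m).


y = (287 * 0.017 / (20 * 0.0036^0.5))^0.6 = 2.3200 m


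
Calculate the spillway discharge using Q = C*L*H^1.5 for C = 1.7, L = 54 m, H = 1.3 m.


Q = 1.7 * 54 * 1.3^1.5 = 136.0685 m^3/s


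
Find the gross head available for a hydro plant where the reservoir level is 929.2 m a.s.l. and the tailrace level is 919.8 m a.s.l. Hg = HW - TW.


Hg = 929.2 - 919.8 = 9.4000 m


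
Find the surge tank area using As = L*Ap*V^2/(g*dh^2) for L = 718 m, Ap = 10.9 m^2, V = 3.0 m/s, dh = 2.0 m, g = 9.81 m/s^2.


As = 718 * 10.9 * 3.0^2 / (9.81 * 2.0^2) = 1795.0000 m^2


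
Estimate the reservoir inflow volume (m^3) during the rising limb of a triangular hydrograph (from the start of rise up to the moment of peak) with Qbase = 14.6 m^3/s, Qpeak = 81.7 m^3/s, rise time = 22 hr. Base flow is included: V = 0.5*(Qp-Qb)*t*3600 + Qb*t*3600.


V = 0.5*(81.7 - 14.6)*22*3600 + 14.6*22*3600 = 3.8135e+06 m^3


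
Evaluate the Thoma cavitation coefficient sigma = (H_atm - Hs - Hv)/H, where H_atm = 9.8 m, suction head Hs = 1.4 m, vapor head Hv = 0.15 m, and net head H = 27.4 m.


sigma = (9.8 - 1.4 - 0.15) / 27.4 = 0.3011


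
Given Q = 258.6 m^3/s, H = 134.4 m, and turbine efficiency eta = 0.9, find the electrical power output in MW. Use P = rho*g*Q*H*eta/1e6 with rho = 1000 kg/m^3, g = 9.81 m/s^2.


P = 1000 * 9.81 * 258.6 * 134.4 * 0.9 / 1e6 = 306.8593 MW


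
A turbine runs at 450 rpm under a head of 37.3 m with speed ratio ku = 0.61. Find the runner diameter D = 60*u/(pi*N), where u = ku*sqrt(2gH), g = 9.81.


u = 0.61 * sqrt(2*9.81*37.3) = 16.5019 m/s
D = 60 * 16.5019 / (pi * 450) = 0.7004 m


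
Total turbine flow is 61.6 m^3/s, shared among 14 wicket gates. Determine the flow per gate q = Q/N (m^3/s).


q = 61.6 / 14 = 4.4000 m^3/s


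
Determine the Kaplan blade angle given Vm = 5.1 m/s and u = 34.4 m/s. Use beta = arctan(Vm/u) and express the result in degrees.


beta = arctan(5.1 / 34.4) = 8.4330 degrees


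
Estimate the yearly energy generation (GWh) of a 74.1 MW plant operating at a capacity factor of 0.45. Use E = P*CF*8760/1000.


E = 74.1 * 0.45 * 8760 / 1000 = 292.1022 GWh


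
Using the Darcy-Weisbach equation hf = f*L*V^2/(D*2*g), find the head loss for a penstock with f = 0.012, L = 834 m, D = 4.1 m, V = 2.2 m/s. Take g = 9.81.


hf = 0.012 * 834 * 2.2^2 / (4.1 * 2 * 9.81) = 0.6022 m


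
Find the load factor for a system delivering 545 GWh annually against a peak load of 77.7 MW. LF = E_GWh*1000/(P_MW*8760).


LF = 545 * 1000 / (77.7 * 8760) = 0.8007


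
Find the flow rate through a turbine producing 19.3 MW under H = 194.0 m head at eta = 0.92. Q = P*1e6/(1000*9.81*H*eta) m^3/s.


Q = 19.3 * 1e6 / (1000 * 9.81 * 194.0 * 0.92) = 11.0230 m^3/s


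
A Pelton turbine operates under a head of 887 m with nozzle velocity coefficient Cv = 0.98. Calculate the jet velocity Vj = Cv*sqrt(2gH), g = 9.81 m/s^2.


Vj = 0.98 * sqrt(2*9.81*887) = 129.2818 m/s


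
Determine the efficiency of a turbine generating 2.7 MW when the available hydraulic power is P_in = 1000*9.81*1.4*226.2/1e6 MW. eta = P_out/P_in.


P_in = 1000 * 9.81 * 1.4 * 226.2 / 1e6 = 3.1066 MW
eta = 2.7 / 3.1066 = 0.8691


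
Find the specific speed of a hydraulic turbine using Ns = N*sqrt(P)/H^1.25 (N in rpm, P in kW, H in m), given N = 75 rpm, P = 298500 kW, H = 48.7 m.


Ns = 75 * 298500^0.5 / 48.7^1.25 = 318.5094


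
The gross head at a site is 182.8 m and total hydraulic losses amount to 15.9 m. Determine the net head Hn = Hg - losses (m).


Hn = 182.8 - 15.9 = 166.9000 m


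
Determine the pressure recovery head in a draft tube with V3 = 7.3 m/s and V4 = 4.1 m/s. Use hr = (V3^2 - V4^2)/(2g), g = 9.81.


hr = (7.3^2 - 4.1^2) / (2*9.81) = 1.8593 m


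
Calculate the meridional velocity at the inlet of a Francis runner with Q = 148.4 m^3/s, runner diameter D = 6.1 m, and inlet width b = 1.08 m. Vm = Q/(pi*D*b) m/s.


Vm = 148.4 / (pi * 6.1 * 1.08) = 7.1702 m/s


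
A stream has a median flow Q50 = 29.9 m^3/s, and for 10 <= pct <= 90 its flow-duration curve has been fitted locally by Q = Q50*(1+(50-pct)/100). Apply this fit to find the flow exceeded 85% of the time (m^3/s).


Q = 29.9 * (1 + (50 - 85)/100) = 19.4350 m^3/s


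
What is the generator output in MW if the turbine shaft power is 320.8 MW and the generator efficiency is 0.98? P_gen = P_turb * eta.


P_gen = 320.8 * 0.98 = 314.3840 MW


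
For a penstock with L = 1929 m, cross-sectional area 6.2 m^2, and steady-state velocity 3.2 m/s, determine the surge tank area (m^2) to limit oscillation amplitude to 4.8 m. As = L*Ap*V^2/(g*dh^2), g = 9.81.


As = 1929 * 6.2 * 3.2^2 / (9.81 * 4.8^2) = 541.8417 m^2


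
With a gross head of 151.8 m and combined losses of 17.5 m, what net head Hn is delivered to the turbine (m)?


Hn = 151.8 - 17.5 = 134.3000 m


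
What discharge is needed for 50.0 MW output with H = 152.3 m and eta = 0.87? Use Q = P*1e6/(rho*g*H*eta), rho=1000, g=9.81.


Q = 50.0 * 1e6 / (1000 * 9.81 * 152.3 * 0.87) = 38.4664 m^3/s


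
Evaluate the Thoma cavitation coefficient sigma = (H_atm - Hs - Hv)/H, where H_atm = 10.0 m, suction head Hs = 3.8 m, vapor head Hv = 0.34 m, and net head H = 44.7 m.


sigma = (10.0 - 3.8 - 0.34) / 44.7 = 0.1311


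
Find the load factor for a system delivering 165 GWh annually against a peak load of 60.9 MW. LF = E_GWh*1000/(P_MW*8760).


LF = 165 * 1000 / (60.9 * 8760) = 0.3093


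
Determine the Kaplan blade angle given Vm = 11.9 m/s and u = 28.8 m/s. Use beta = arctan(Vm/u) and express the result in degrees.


beta = arctan(11.9 / 28.8) = 22.4501 degrees


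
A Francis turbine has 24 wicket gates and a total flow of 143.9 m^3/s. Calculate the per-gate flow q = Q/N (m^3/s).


q = 143.9 / 24 = 5.9958 m^3/s


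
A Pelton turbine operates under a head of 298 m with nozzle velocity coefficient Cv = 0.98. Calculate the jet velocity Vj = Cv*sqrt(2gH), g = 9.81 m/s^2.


Vj = 0.98 * sqrt(2*9.81*298) = 74.9348 m/s


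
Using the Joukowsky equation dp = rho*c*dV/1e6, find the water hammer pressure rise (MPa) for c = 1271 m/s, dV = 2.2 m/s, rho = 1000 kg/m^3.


dp = 1000 * 1271 * 2.2 / 1e6 = 2.7962 MPa


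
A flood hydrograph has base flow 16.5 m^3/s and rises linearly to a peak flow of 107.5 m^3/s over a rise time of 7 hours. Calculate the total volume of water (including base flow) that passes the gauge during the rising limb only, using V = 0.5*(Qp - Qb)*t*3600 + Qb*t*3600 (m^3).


V = 0.5*(107.5 - 16.5)*7*3600 + 16.5*7*3600 = 1.5624e+06 m^3


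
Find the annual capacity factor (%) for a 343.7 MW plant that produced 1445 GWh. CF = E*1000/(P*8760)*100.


CF = 1445 * 1000 / (343.7 * 8760) * 100 = 47.9937 %


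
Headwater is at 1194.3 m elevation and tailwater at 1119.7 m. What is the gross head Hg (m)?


Hg = 1194.3 - 1119.7 = 74.6000 m


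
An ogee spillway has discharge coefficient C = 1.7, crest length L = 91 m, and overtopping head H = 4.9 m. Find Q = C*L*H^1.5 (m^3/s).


Q = 1.7 * 91 * 4.9^1.5 = 1677.9709 m^3/s


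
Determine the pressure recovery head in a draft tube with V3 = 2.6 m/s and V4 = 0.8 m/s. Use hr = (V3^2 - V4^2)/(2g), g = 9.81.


hr = (2.6^2 - 0.8^2) / (2*9.81) = 0.3119 m


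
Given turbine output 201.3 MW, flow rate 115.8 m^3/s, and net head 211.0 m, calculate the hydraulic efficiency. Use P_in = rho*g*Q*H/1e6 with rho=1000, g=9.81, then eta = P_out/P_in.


P_in = 1000 * 9.81 * 115.8 * 211.0 / 1e6 = 239.6956 MW
eta = 201.3 / 239.6956 = 0.8398


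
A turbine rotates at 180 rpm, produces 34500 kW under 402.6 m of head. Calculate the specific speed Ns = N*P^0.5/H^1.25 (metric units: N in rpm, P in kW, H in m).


Ns = 180 * 34500^0.5 / 402.6^1.25 = 18.5392


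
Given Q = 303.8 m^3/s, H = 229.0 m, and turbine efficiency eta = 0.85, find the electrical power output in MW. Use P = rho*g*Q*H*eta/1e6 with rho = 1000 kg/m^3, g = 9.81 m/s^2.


P = 1000 * 9.81 * 303.8 * 229.0 * 0.85 / 1e6 = 580.1111 MW


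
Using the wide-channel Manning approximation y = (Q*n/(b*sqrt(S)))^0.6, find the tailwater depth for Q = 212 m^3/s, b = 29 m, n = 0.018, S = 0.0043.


y = (212 * 0.018 / (29 * 0.0043^0.5))^0.6 = 1.5187 m


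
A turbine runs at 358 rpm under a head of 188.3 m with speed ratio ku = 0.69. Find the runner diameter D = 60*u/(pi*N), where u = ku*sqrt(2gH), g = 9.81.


u = 0.69 * sqrt(2*9.81*188.3) = 41.9395 m/s
D = 60 * 41.9395 / (pi * 358) = 2.2374 m


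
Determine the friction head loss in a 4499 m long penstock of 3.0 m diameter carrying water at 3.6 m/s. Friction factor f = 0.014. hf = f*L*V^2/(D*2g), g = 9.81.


hf = 0.014 * 4499 * 3.6^2 / (3.0 * 2 * 9.81) = 13.8685 m


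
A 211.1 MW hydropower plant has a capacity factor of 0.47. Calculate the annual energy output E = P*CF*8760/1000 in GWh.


E = 211.1 * 0.47 * 8760 / 1000 = 869.1409 GWh


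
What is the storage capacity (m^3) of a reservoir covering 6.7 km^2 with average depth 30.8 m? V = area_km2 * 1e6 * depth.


V = 6.7 * 1e6 * 30.8 = 2.0636e+08 m^3


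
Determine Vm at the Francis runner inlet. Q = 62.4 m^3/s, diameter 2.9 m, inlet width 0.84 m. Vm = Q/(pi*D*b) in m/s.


Vm = 62.4 / (pi * 2.9 * 0.84) = 8.1538 m/s


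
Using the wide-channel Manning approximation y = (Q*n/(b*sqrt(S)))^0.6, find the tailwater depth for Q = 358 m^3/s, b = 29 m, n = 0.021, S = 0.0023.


y = (358 * 0.021 / (29 * 0.0023^0.5))^0.6 = 2.7524 m


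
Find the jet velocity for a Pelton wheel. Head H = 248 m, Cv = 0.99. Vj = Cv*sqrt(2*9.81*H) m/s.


Vj = 0.99 * sqrt(2*9.81*248) = 69.0574 m/s


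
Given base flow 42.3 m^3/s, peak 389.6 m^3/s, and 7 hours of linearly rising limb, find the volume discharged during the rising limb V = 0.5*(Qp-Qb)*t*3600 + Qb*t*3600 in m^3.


V = 0.5*(389.6 - 42.3)*7*3600 + 42.3*7*3600 = 5.4419e+06 m^3


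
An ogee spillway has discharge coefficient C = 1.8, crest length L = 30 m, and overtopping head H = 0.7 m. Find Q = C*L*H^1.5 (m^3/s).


Q = 1.8 * 30 * 0.7^1.5 = 31.6257 m^3/s


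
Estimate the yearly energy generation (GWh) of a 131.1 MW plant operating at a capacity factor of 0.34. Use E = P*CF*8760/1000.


E = 131.1 * 0.34 * 8760 / 1000 = 390.4682 GWh


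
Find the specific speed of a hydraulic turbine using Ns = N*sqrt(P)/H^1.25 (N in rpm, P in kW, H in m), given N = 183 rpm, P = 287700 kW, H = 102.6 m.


Ns = 183 * 287700^0.5 / 102.6^1.25 = 300.5985


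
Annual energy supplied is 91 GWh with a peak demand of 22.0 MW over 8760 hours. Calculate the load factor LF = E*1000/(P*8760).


LF = 91 * 1000 / (22.0 * 8760) = 0.4722


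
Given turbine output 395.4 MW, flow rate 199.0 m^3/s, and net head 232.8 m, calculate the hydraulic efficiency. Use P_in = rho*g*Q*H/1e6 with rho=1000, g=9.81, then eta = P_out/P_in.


P_in = 1000 * 9.81 * 199.0 * 232.8 / 1e6 = 454.4698 MW
eta = 395.4 / 454.4698 = 0.8700


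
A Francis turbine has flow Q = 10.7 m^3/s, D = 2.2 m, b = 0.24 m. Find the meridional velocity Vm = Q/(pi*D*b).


Vm = 10.7 / (pi * 2.2 * 0.24) = 6.4506 m/s


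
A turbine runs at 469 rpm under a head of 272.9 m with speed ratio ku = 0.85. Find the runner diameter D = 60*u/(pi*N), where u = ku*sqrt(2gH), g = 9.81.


u = 0.85 * sqrt(2*9.81*272.9) = 62.1971 m/s
D = 60 * 62.1971 / (pi * 469) = 2.5328 m


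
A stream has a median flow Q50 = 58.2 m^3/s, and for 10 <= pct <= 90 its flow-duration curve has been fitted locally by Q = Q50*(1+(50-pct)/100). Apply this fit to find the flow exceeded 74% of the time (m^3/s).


Q = 58.2 * (1 + (50 - 74)/100) = 44.2320 m^3/s


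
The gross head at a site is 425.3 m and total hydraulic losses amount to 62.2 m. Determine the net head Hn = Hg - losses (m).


Hn = 425.3 - 62.2 = 363.1000 m


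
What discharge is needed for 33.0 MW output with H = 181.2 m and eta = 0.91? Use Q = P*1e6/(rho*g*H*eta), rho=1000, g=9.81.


Q = 33.0 * 1e6 / (1000 * 9.81 * 181.2 * 0.91) = 20.4007 m^3/s


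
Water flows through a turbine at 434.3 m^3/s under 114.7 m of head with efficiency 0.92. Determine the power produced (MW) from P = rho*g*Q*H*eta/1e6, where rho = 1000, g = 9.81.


P = 1000 * 9.81 * 434.3 * 114.7 * 0.92 / 1e6 = 449.5832 MW


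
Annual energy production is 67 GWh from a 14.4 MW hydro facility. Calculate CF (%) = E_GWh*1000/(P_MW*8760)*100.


CF = 67 * 1000 / (14.4 * 8760) * 100 = 53.1139 %


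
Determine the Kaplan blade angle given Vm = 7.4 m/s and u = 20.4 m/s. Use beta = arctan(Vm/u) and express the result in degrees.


beta = arctan(7.4 / 20.4) = 19.9380 degrees


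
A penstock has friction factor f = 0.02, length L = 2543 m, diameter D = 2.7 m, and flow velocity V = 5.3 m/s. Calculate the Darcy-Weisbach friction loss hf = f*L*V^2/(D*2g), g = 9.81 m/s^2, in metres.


hf = 0.02 * 2543 * 5.3^2 / (2.7 * 2 * 9.81) = 26.9690 m


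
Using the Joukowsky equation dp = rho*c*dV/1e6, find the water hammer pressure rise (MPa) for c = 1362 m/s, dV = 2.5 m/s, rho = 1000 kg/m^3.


dp = 1000 * 1362 * 2.5 / 1e6 = 3.4050 MPa


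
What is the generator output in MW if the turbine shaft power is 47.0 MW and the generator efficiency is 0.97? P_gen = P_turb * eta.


P_gen = 47.0 * 0.97 = 45.5900 MW


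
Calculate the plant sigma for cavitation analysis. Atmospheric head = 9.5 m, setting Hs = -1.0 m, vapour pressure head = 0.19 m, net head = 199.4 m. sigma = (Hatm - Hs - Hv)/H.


sigma = (9.5 - (-1.0) - 0.19) / 199.4 = 0.0517


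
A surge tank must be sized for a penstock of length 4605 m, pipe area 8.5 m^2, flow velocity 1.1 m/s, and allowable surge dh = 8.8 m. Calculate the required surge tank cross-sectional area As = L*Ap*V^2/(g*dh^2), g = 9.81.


As = 4605 * 8.5 * 1.1^2 / (9.81 * 8.8^2) = 62.3447 m^2


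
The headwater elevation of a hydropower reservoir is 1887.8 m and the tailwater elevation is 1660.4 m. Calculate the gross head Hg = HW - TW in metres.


Hg = 1887.8 - 1660.4 = 227.4000 m


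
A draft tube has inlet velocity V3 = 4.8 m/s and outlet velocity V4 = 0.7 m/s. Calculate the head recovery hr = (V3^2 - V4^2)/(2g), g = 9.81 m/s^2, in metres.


hr = (4.8^2 - 0.7^2) / (2*9.81) = 1.1493 m


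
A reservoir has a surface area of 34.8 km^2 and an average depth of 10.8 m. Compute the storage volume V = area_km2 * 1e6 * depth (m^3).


V = 34.8 * 1e6 * 10.8 = 3.7584e+08 m^3


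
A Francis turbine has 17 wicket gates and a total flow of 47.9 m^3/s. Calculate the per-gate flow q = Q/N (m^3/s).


q = 47.9 / 17 = 2.8176 m^3/s


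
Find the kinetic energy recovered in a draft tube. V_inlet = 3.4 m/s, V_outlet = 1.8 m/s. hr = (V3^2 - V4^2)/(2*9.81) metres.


hr = (3.4^2 - 1.8^2) / (2*9.81) = 0.4241 m


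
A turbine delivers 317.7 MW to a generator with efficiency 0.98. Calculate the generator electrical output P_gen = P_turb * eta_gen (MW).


P_gen = 317.7 * 0.98 = 311.3460 MW


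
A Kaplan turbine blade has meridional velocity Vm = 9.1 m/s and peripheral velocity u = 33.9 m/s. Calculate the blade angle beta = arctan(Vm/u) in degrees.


beta = arctan(9.1 / 33.9) = 15.0261 degrees


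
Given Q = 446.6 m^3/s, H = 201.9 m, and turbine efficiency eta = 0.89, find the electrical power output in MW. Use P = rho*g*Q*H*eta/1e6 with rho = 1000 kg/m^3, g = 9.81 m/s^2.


P = 1000 * 9.81 * 446.6 * 201.9 * 0.89 / 1e6 = 787.2525 MW


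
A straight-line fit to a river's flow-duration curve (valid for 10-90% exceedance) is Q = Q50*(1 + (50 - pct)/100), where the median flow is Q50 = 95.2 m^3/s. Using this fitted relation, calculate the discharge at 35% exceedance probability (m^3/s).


Q = 95.2 * (1 + (50 - 35)/100) = 109.4800 m^3/s


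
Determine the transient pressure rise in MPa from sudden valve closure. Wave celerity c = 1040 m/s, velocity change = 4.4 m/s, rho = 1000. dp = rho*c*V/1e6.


dp = 1000 * 1040 * 4.4 / 1e6 = 4.5760 MPa


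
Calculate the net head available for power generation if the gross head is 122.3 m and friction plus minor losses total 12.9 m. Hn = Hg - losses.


Hn = 122.3 - 12.9 = 109.4000 m


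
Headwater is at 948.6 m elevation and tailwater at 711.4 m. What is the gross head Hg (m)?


Hg = 948.6 - 711.4 = 237.2000 m


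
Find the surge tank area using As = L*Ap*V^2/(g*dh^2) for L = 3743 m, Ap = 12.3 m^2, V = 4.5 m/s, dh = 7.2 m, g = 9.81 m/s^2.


As = 3743 * 12.3 * 4.5^2 / (9.81 * 7.2^2) = 1833.2258 m^2


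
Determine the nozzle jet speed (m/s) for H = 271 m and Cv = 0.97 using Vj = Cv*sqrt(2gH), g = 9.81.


Vj = 0.97 * sqrt(2*9.81*271) = 70.7304 m/s


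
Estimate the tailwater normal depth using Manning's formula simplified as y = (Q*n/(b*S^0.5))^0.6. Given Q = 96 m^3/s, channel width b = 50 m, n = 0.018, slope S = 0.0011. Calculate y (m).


y = (96 * 0.018 / (50 * 0.0011^0.5))^0.6 = 1.0250 m


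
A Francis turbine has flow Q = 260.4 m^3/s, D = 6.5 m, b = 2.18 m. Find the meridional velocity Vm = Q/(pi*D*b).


Vm = 260.4 / (pi * 6.5 * 2.18) = 5.8495 m/s


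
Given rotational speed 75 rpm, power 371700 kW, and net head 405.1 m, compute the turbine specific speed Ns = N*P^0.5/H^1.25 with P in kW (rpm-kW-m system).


Ns = 75 * 371700^0.5 / 405.1^1.25 = 25.1597


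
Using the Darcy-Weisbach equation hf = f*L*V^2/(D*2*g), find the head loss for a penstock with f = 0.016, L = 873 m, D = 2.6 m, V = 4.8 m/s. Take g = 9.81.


hf = 0.016 * 873 * 4.8^2 / (2.6 * 2 * 9.81) = 6.3088 m


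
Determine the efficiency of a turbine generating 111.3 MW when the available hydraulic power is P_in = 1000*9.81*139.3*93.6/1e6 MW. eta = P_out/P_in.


P_in = 1000 * 9.81 * 139.3 * 93.6 / 1e6 = 127.9075 MW
eta = 111.3 / 127.9075 = 0.8702


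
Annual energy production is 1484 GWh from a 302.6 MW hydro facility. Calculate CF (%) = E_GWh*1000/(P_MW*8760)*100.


CF = 1484 * 1000 / (302.6 * 8760) * 100 = 55.9836 %


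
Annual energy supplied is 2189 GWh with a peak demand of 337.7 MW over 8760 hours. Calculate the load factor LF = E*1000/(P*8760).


LF = 2189 * 1000 / (337.7 * 8760) = 0.7400


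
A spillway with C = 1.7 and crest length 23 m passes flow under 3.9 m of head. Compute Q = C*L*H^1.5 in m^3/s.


Q = 1.7 * 23 * 3.9^1.5 = 301.1436 m^3/s


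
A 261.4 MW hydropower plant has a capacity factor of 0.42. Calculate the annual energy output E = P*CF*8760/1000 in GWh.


E = 261.4 * 0.42 * 8760 / 1000 = 961.7429 GWh


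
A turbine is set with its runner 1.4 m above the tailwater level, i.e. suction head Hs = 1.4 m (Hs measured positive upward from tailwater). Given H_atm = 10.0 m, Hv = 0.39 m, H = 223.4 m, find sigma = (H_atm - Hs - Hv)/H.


sigma = (10.0 - 1.4 - 0.39) / 223.4 = 0.0368


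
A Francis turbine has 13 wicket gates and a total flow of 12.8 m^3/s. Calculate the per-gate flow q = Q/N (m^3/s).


q = 12.8 / 13 = 0.9846 m^3/s


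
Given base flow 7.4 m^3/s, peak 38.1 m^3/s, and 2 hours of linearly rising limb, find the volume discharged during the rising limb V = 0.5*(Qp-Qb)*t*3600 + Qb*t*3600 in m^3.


V = 0.5*(38.1 - 7.4)*2*3600 + 7.4*2*3600 = 163800.0000 m^3


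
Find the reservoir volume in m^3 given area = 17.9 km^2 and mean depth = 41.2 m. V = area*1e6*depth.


V = 17.9 * 1e6 * 41.2 = 7.3748e+08 m^3


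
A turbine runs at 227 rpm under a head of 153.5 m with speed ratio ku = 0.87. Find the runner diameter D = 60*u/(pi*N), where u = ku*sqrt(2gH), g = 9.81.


u = 0.87 * sqrt(2*9.81*153.5) = 47.7445 m/s
D = 60 * 47.7445 / (pi * 227) = 4.0170 m


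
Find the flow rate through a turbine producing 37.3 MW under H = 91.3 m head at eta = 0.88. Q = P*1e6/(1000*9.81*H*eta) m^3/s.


Q = 37.3 * 1e6 / (1000 * 9.81 * 91.3 * 0.88) = 47.3245 m^3/s


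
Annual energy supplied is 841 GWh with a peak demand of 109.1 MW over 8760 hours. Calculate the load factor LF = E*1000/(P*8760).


LF = 841 * 1000 / (109.1 * 8760) = 0.8800


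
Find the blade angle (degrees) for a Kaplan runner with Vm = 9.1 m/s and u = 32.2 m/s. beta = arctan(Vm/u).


beta = arctan(9.1 / 32.2) = 15.7808 degrees


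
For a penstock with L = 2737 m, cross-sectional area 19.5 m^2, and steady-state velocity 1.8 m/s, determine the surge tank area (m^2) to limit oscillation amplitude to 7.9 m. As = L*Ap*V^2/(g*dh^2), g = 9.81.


As = 2737 * 19.5 * 1.8^2 / (9.81 * 7.9^2) = 282.4433 m^2


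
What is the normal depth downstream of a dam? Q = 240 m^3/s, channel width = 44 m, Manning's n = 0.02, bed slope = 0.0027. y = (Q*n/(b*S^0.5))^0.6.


y = (240 * 0.02 / (44 * 0.0027^0.5))^0.6 = 1.5605 m


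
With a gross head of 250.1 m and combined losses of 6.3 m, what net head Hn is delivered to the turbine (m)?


Hn = 250.1 - 6.3 = 243.8000 m


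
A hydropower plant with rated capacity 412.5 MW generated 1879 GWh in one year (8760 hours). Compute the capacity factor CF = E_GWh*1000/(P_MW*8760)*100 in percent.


CF = 1879 * 1000 / (412.5 * 8760) * 100 = 51.9994 %


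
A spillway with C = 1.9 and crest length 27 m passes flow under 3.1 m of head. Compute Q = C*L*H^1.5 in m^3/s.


Q = 1.9 * 27 * 3.1^1.5 = 280.0012 m^3/s


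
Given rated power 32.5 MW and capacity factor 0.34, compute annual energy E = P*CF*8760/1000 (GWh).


E = 32.5 * 0.34 * 8760 / 1000 = 96.7980 GWh


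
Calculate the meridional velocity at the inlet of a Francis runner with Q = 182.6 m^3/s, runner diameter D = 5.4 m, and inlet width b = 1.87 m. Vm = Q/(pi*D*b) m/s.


Vm = 182.6 / (pi * 5.4 * 1.87) = 5.7559 m/s


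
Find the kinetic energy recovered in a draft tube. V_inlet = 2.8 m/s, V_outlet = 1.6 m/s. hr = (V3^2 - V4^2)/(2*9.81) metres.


hr = (2.8^2 - 1.6^2) / (2*9.81) = 0.2691 m


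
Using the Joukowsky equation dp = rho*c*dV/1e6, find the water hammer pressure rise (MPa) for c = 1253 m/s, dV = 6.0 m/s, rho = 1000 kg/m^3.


dp = 1000 * 1253 * 6.0 / 1e6 = 7.5180 MPa


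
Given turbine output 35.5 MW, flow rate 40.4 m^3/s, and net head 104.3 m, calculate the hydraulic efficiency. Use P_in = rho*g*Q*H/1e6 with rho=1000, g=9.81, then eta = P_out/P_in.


P_in = 1000 * 9.81 * 40.4 * 104.3 / 1e6 = 41.3366 MW
eta = 35.5 / 41.3366 = 0.8588


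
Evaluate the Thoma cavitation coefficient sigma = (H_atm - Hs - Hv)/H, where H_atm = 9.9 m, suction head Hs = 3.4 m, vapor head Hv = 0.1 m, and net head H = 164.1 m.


sigma = (9.9 - 3.4 - 0.1) / 164.1 = 0.0390


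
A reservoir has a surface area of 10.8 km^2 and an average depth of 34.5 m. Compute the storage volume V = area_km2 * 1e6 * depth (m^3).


V = 10.8 * 1e6 * 34.5 = 3.7260e+08 m^3


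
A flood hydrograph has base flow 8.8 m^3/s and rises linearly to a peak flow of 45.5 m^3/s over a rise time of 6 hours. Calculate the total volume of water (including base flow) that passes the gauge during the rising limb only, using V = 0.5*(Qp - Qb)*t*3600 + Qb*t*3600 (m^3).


V = 0.5*(45.5 - 8.8)*6*3600 + 8.8*6*3600 = 586440.0000 m^3


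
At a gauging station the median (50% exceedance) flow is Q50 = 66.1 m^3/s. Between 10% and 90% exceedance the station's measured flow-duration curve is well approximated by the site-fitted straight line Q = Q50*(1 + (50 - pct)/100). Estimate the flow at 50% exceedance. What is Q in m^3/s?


Q = 66.1 * (1 + (50 - 50)/100) = 66.1000 m^3/s


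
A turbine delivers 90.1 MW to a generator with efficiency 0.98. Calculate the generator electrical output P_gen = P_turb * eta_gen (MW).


P_gen = 90.1 * 0.98 = 88.2980 MW


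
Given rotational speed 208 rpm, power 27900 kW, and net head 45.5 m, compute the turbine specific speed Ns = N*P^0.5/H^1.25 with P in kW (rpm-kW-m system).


Ns = 208 * 27900^0.5 / 45.5^1.25 = 294.0026


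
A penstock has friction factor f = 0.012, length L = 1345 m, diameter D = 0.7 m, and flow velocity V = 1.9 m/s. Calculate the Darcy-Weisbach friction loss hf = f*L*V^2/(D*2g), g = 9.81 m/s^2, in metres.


hf = 0.012 * 1345 * 1.9^2 / (0.7 * 2 * 9.81) = 4.2424 m


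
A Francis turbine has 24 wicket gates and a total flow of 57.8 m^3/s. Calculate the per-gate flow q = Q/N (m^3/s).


q = 57.8 / 24 = 2.4083 m^3/s


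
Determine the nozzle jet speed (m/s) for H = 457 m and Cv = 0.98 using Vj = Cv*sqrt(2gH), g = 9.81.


Vj = 0.98 * sqrt(2*9.81*457) = 92.7969 m/s


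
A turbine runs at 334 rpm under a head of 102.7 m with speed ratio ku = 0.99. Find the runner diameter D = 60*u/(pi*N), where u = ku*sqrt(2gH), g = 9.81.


u = 0.99 * sqrt(2*9.81*102.7) = 44.4396 m/s
D = 60 * 44.4396 / (pi * 334) = 2.5411 m


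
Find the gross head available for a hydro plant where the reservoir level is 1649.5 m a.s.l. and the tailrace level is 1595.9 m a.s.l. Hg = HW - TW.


Hg = 1649.5 - 1595.9 = 53.6000 m


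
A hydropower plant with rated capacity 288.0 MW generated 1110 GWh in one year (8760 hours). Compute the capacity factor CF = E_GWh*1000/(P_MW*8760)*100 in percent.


CF = 1110 * 1000 / (288.0 * 8760) * 100 = 43.9973 %


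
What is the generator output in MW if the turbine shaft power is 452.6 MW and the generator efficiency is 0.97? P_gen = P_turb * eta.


P_gen = 452.6 * 0.97 = 439.0220 MW


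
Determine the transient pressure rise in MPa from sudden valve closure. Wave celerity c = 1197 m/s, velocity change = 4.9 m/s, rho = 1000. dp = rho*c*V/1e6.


dp = 1000 * 1197 * 4.9 / 1e6 = 5.8653 MPa


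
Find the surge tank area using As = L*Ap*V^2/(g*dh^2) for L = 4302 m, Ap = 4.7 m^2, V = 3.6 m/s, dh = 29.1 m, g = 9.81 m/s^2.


As = 4302 * 4.7 * 3.6^2 / (9.81 * 29.1^2) = 31.5441 m^2


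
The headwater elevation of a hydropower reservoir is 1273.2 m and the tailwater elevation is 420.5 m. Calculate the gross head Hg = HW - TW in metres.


Hg = 1273.2 - 420.5 = 852.7000 m


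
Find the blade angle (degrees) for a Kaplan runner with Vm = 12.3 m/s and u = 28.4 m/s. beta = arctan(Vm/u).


beta = arctan(12.3 / 28.4) = 23.4174 degrees


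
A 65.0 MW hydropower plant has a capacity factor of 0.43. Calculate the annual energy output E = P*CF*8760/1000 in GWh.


E = 65.0 * 0.43 * 8760 / 1000 = 244.8420 GWh


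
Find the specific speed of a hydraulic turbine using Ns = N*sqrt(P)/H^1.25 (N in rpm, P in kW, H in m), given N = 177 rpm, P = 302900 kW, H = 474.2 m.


Ns = 177 * 302900^0.5 / 474.2^1.25 = 44.0221


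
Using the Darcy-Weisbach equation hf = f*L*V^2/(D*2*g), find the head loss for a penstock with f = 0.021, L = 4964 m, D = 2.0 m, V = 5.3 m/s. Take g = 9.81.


hf = 0.021 * 4964 * 5.3^2 / (2.0 * 2 * 9.81) = 74.6232 m


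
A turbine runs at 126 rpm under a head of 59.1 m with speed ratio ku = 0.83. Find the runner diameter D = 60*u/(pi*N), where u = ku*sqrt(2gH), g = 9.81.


u = 0.83 * sqrt(2*9.81*59.1) = 28.2632 m/s
D = 60 * 28.2632 / (pi * 126) = 4.2840 m


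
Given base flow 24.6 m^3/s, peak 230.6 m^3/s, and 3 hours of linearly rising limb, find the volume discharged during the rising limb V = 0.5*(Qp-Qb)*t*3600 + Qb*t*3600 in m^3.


V = 0.5*(230.6 - 24.6)*3*3600 + 24.6*3*3600 = 1.3781e+06 m^3


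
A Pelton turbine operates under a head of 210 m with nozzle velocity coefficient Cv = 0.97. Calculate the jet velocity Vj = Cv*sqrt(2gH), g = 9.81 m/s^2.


Vj = 0.97 * sqrt(2*9.81*210) = 62.2631 m/s


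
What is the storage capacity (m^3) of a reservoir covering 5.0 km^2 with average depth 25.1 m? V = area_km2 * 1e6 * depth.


V = 5.0 * 1e6 * 25.1 = 1.2550e+08 m^3


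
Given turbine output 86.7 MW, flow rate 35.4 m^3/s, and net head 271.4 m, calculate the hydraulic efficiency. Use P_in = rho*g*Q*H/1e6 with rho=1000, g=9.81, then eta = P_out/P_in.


P_in = 1000 * 9.81 * 35.4 * 271.4 / 1e6 = 94.2502 MW
eta = 86.7 / 94.2502 = 0.9199


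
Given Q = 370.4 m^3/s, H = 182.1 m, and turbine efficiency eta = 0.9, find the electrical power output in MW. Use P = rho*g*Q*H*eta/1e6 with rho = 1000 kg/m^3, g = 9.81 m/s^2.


P = 1000 * 9.81 * 370.4 * 182.1 * 0.9 / 1e6 = 595.5146 MW


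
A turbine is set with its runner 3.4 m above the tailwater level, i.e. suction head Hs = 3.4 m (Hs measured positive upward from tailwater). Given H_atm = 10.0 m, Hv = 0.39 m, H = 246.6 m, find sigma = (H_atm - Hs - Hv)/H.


sigma = (10.0 - 3.4 - 0.39) / 246.6 = 0.0252


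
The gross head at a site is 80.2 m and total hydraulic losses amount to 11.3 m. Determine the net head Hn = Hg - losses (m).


Hn = 80.2 - 11.3 = 68.9000 m


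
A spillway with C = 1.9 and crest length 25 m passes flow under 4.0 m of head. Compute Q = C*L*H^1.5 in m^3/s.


Q = 1.9 * 25 * 4.0^1.5 = 380.0000 m^3/s


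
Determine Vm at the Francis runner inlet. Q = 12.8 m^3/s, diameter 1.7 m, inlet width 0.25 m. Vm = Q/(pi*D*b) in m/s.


Vm = 12.8 / (pi * 1.7 * 0.25) = 9.5867 m/s


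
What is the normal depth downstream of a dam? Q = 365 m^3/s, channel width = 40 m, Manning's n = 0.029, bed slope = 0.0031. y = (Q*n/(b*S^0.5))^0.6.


y = (365 * 0.029 / (40 * 0.0031^0.5))^0.6 = 2.5478 m


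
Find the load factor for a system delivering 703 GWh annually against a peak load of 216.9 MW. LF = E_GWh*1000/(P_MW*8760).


LF = 703 * 1000 / (216.9 * 8760) = 0.3700


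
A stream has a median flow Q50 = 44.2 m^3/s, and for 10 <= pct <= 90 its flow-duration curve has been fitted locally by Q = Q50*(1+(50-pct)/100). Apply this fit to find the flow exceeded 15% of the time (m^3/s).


Q = 44.2 * (1 + (50 - 15)/100) = 59.6700 m^3/s


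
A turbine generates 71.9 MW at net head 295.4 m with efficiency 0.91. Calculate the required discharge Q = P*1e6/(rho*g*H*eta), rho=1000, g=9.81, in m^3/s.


Q = 71.9 * 1e6 / (1000 * 9.81 * 295.4 * 0.91) = 27.2652 m^3/s
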